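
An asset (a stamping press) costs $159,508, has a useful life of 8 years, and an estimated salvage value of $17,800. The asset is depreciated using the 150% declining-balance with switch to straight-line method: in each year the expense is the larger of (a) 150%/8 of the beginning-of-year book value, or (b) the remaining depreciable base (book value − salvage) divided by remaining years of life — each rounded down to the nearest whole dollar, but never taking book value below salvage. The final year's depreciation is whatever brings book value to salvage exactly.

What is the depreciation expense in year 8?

Depreciable base = $159,508 − $17,800 = $141,708.
Year 1: DB = ⌊$159,508 × 150%/8⌋ = $29,907; SL = ⌊$141,708/8⌋ = $17,713 → take DB $29,907. Book value $129,601.
Year 2: DB = ⌊$129,601 × 150%/8⌋ = $24,300; SL = ⌊$111,801/7⌋ = $15,971 → take DB $24,300. Book value $105,301.
Year 3: DB = ⌊$105,301 × 150%/8⌋ = $19,743; SL = ⌊$87,501/6⌋ = $14,583 → take DB $19,743. Book value $85,558.
Year 4: DB = ⌊$85,558 × 150%/8⌋ = $16,042; SL = ⌊$67,758/5⌋ = $13,551 → take DB $16,042. Book value $69,516.
Year 5: DB = ⌊$69,516 × 150%/8⌋ = $13,034; SL = ⌊$51,716/4⌋ = $12,929 → take DB $13,034. Book value $56,482.
Year 6: DB = ⌊$56,482 × 150%/8⌋ = $10,590; SL = ⌊$38,682/3⌋ = $12,894 → take SL $12,894. Book value $43,588.
Year 7: DB = ⌊$43,588 × 150%/8⌋ = $8,172; SL = ⌊$25,788/2⌋ = $12,894 → take SL $12,894. Book value $30,694.
Year 8 (final): $30,694 − $17,800 = $12,894. Book value $17,800.

$12,894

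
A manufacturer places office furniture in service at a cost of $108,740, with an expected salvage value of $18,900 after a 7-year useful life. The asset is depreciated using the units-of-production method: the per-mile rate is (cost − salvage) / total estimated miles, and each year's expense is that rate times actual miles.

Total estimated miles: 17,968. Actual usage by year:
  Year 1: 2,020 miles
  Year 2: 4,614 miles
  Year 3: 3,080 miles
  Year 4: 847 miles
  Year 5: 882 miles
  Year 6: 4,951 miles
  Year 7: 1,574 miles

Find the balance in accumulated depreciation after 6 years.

$81,970

Depreciable base = $108,740 − $18,900 = $89,840.
Rate = $89,840 / 17,968 miles = $5 per mile.
Year 1: 2,020 × $5 = $10,100. Book value $98,640.
Year 2: 4,614 × $5 = $23,070. Book value $75,570.
Year 3: 3,080 × $5 = $15,400. Book value $60,170.
Year 4: 847 × $5 = $4,235. Book value $55,935.
Year 5: 882 × $5 = $4,410. Book value $51,525.
Year 6: 4,951 × $5 = $24,755. Book value $26,770.
Accumulated through year 6 = $108,740 − $26,770 = $81,970.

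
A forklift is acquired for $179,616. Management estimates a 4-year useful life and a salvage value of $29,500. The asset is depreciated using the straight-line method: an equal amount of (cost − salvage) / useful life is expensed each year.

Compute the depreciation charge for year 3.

Depreciable base = $179,616 − $29,500 = $150,116.
Annual expense = $150,116 / 4 = $37,529.

$37,529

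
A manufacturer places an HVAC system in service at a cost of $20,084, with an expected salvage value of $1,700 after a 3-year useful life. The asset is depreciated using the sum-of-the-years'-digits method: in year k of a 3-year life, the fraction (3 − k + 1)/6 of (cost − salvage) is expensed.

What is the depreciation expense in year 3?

$3,064

Depreciable base = $20,084 − $1,700 = $18,384.
Sum of the years' digits = 3+2+1 = 6.
Year 1: $18,384 × 3/6 = $9,192. Book value $10,892.
Year 2: $18,384 × 2/6 = $6,128. Book value $4,764.
Year 3: $18,384 × 1/6 = $3,064. Book value $1,700.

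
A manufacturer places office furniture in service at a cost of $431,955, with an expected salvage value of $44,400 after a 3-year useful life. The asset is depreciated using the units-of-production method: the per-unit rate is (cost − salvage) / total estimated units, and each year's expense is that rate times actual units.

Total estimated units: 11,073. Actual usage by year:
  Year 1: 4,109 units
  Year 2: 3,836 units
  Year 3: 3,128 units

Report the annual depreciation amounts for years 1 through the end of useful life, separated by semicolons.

Depreciable base = $431,955 − $44,400 = $387,555.
Rate = $387,555 / 11,073 units = $35 per unit.
Year 1: 4,109 × $35 = $143,815. Book value $288,140.
Year 2: 3,836 × $35 = $134,260. Book value $153,880.
Year 3: 3,128 × $35 = $109,480. Book value $44,400.

$143,815; $134,260; $109,480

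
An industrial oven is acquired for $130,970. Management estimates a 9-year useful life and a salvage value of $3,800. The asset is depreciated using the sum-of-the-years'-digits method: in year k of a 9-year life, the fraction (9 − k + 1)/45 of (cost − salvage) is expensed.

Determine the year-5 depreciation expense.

$14,130

Depreciable base = $130,970 − $3,800 = $127,170.
Sum of the years' digits = 9+8+7+6+5+4+3+2+1 = 45.
Year 1: $127,170 × 9/45 = $25,434. Book value $105,536.
Year 2: $127,170 × 8/45 = $22,608. Book value $82,928.
Year 3: $127,170 × 7/45 = $19,782. Book value $63,146.
Year 4: $127,170 × 6/45 = $16,956. Book value $46,190.
Year 5: $127,170 × 5/45 = $14,130. Book value $32,060.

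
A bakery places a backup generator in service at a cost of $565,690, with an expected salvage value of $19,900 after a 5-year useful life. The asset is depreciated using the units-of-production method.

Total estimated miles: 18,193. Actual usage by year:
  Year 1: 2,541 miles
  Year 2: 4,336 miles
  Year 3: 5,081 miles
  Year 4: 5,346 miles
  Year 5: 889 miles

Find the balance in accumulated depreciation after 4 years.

Depreciable base = $565,690 − $19,900 = $545,790.
Rate = $545,790 / 18,193 miles = $30 per mile.
Year 1: 2,541 × $30 = $76,230. Book value $489,460.
Year 2: 4,336 × $30 = $130,080. Book value $359,380.
Year 3: 5,081 × $30 = $152,430. Book value $206,950.
Year 4: 5,346 × $30 = $160,380. Book value $46,570.
Accumulated through year 4 = $565,690 − $46,570 = $519,120.

$519,120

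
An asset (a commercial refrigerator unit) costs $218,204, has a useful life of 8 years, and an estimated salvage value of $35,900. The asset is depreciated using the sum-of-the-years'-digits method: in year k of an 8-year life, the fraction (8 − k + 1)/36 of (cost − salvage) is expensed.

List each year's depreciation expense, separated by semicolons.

Depreciable base = $218,204 − $35,900 = $182,304.
Sum of the years' digits = 8+7+6+5+4+3+2+1 = 36.
Year 1: $182,304 × 8/36 = $40,512. Book value $177,692.
Year 2: $182,304 × 7/36 = $35,448. Book value $142,244.
Year 3: $182,304 × 6/36 = $30,384. Book value $111,860.
Year 4: $182,304 × 5/36 = $25,320. Book value $86,540.
Year 5: $182,304 × 4/36 = $20,256. Book value $66,284.
Year 6: $182,304 × 3/36 = $15,192. Book value $51,092.
Year 7: $182,304 × 2/36 = $10,128. Book value $40,964.
Year 8: $182,304 × 1/36 = $5,064. Book value $35,900.

$40,512; $35,448; $30,384; $25,320; $20,256; $15,192; $10,128; $5,064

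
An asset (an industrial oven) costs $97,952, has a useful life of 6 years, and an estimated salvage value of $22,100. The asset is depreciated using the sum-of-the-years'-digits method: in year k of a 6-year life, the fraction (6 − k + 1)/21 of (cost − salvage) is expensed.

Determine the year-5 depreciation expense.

Depreciable base = $97,952 − $22,100 = $75,852.
Sum of the years' digits = 6+5+4+3+2+1 = 21.
Year 1: $75,852 × 6/21 = $21,672. Book value $76,280.
Year 2: $75,852 × 5/21 = $18,060. Book value $58,220.
Year 3: $75,852 × 4/21 = $14,448. Book value $43,772.
Year 4: $75,852 × 3/21 = $10,836. Book value $32,936.
Year 5: $75,852 × 2/21 = $7,224. Book value $25,712.

$7,224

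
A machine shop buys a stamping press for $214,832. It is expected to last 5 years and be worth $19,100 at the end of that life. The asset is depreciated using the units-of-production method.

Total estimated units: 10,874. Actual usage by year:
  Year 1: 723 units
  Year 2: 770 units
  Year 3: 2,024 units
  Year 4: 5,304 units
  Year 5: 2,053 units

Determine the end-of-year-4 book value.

Depreciable base = $214,832 − $19,100 = $195,732.
Rate = $195,732 / 10,874 units = $18 per unit.
Year 1: 723 × $18 = $13,014. Book value $201,818.
Year 2: 770 × $18 = $13,860. Book value $187,958.
Year 3: 2,024 × $18 = $36,432. Book value $151,526.
Year 4: 5,304 × $18 = $95,472. Book value $56,054.

$56,054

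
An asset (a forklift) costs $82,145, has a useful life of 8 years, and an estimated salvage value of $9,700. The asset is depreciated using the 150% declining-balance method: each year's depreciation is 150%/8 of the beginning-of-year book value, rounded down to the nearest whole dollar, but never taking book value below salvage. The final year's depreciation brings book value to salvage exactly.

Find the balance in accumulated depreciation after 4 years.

$46,344

Depreciable base = $82,145 − $9,700 = $72,445.
Year 1: ⌊$82,145 × 150%/8⌋ = $15,402. Book value $66,743.
Year 2: ⌊$66,743 × 150%/8⌋ = $12,514. Book value $54,229.
Year 3: ⌊$54,229 × 150%/8⌋ = $10,167. Book value $44,062.
Year 4: ⌊$44,062 × 150%/8⌋ = $8,261. Book value $35,801.
Accumulated through year 4 = $82,145 − $35,801 = $46,344.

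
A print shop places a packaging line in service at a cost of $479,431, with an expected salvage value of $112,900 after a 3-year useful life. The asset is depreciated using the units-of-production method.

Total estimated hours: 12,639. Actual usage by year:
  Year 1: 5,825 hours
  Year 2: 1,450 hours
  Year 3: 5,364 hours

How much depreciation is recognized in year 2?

$42,050

Depreciable base = $479,431 − $112,900 = $366,531.
Rate = $366,531 / 12,639 hours = $29 per hour.
Year 1: 5,825 × $29 = $168,925. Book value $310,506.
Year 2: 1,450 × $29 = $42,050. Book value $268,456.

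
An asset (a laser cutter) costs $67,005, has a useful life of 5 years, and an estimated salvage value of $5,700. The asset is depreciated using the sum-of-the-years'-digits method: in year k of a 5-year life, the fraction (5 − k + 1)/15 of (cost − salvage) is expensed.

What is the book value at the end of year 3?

$17,961

Depreciable base = $67,005 − $5,700 = $61,305.
Sum of the years' digits = 5+4+3+2+1 = 15.
Year 1: $61,305 × 5/15 = $20,435. Book value $46,570.
Year 2: $61,305 × 4/15 = $16,348. Book value $30,222.
Year 3: $61,305 × 3/15 = $12,261. Book value $17,961.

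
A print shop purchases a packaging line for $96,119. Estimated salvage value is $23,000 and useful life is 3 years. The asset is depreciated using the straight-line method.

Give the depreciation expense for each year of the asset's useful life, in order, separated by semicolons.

$24,373; $24,373; $24,373

Depreciable base = $96,119 − $23,000 = $73,119.
Annual expense = $73,119 / 3 = $24,373.
End of year 1: book value $71,746.
End of year 2: book value $47,373.
End of year 3: book value $23,000.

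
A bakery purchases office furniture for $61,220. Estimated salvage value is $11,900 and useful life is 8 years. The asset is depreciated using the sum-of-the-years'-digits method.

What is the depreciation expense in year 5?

$5,480

Depreciable base = $61,220 − $11,900 = $49,320.
Sum of the years' digits = 8+7+6+5+4+3+2+1 = 36.
Year 1: $49,320 × 8/36 = $10,960. Book value $50,260.
Year 2: $49,320 × 7/36 = $9,590. Book value $40,670.
Year 3: $49,320 × 6/36 = $8,220. Book value $32,450.
Year 4: $49,320 × 5/36 = $6,850. Book value $25,600.
Year 5: $49,320 × 4/36 = $5,480. Book value $20,120.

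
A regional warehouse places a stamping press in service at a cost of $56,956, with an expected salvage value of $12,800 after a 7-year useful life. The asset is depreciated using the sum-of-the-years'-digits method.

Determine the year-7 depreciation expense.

Depreciable base = $56,956 − $12,800 = $44,156.
Sum of the years' digits = 7+6+5+4+3+2+1 = 28.
Year 1: $44,156 × 7/28 = $11,039. Book value $45,917.
Year 2: $44,156 × 6/28 = $9,462. Book value $36,455.
Year 3: $44,156 × 5/28 = $7,885. Book value $28,570.
Year 4: $44,156 × 4/28 = $6,308. Book value $22,262.
Year 5: $44,156 × 3/28 = $4,731. Book value $17,531.
Year 6: $44,156 × 2/28 = $3,154. Book value $14,377.
Year 7: $44,156 × 1/28 = $1,577. Book value $12,800.

$1,577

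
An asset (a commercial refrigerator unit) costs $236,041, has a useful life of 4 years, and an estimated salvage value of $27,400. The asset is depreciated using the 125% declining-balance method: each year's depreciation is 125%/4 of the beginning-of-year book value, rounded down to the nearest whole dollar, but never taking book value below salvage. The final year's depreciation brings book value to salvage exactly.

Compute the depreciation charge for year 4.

$49,303

Depreciable base = $236,041 − $27,400 = $208,641.
Year 1: ⌊$236,041 × 125%/4⌋ = $73,762. Book value $162,279.
Year 2: ⌊$162,279 × 125%/4⌋ = $50,712. Book value $111,567.
Year 3: ⌊$111,567 × 125%/4⌋ = $34,864. Book value $76,703.
Year 4 (final): $76,703 − $27,400 = $49,303. Book value $27,400.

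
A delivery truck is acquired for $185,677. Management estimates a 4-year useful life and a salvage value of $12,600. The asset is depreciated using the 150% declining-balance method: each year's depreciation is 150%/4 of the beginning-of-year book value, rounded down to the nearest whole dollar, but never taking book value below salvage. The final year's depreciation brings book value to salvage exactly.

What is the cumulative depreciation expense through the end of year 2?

$113,146

Depreciable base = $185,677 − $12,600 = $173,077.
Year 1: ⌊$185,677 × 150%/4⌋ = $69,628. Book value $116,049.
Year 2: ⌊$116,049 × 150%/4⌋ = $43,518. Book value $72,531.
Accumulated through year 2 = $185,677 − $72,531 = $113,146.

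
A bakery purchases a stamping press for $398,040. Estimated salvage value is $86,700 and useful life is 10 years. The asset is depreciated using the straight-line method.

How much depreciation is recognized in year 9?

$31,134

Depreciable base = $398,040 − $86,700 = $311,340.
Annual expense = $311,340 / 10 = $31,134.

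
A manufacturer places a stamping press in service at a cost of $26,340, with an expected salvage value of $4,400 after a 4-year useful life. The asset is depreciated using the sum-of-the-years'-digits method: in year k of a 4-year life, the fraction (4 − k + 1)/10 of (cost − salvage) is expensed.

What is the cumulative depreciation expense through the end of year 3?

$19,746

Depreciable base = $26,340 − $4,400 = $21,940.
Sum of the years' digits = 4+3+2+1 = 10.
Year 1: $21,940 × 4/10 = $8,776. Book value $17,564.
Year 2: $21,940 × 3/10 = $6,582. Book value $10,982.
Year 3: $21,940 × 2/10 = $4,388. Book value $6,594.
Accumulated through year 3 = $26,340 − $6,594 = $19,746.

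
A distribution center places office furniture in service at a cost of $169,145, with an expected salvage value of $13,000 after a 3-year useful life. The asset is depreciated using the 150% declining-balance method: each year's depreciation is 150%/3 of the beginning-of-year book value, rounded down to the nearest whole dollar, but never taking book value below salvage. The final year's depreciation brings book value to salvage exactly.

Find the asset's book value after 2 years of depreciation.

Depreciable base = $169,145 − $13,000 = $156,145.
Year 1: ⌊$169,145 × 150%/3⌋ = $84,572. Book value $84,573.
Year 2: ⌊$84,573 × 150%/3⌋ = $42,286. Book value $42,287.

$42,287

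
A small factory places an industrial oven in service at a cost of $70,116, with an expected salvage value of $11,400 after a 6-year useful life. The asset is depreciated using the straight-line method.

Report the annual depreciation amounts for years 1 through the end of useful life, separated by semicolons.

$9,786; $9,786; $9,786; $9,786; $9,786; $9,786

Depreciable base = $70,116 − $11,400 = $58,716.
Annual expense = $58,716 / 6 = $9,786.
End of year 1: book value $60,330.
End of year 2: book value $50,544.
End of year 3: book value $40,758.
End of year 4: book value $30,972.
End of year 5: book value $21,186.
End of year 6: book value $11,400.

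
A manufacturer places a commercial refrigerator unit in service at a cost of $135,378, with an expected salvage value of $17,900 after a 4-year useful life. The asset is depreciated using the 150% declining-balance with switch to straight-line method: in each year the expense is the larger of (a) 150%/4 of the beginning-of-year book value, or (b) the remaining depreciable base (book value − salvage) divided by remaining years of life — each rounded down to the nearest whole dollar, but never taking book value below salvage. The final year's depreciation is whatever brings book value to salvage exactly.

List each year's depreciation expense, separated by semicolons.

$50,766; $31,729; $19,831; $15,152

Depreciable base = $135,378 − $17,900 = $117,478.
Year 1: DB = ⌊$135,378 × 150%/4⌋ = $50,766; SL = ⌊$117,478/4⌋ = $29,369 → take DB $50,766. Book value $84,612.
Year 2: DB = ⌊$84,612 × 150%/4⌋ = $31,729; SL = ⌊$66,712/3⌋ = $22,237 → take DB $31,729. Book value $52,883.
Year 3: DB = ⌊$52,883 × 150%/4⌋ = $19,831; SL = ⌊$34,983/2⌋ = $17,491 → take DB $19,831. Book value $33,052.
Year 4 (final): $33,052 − $17,900 = $15,152. Book value $17,900.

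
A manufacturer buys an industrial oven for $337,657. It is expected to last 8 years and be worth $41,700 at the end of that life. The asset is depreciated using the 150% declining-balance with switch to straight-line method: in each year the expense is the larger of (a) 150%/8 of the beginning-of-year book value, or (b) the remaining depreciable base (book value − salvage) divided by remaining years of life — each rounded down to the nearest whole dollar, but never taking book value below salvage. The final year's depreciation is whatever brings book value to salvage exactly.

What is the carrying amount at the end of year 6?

$93,609

Depreciable base = $337,657 − $41,700 = $295,957.
Year 1: DB = ⌊$337,657 × 150%/8⌋ = $63,310; SL = ⌊$295,957/8⌋ = $36,994 → take DB $63,310. Book value $274,347.
Year 2: DB = ⌊$274,347 × 150%/8⌋ = $51,440; SL = ⌊$232,647/7⌋ = $33,235 → take DB $51,440. Book value $222,907.
Year 3: DB = ⌊$222,907 × 150%/8⌋ = $41,795; SL = ⌊$181,207/6⌋ = $30,201 → take DB $41,795. Book value $181,112.
Year 4: DB = ⌊$181,112 × 150%/8⌋ = $33,958; SL = ⌊$139,412/5⌋ = $27,882 → take DB $33,958. Book value $147,154.
Year 5: DB = ⌊$147,154 × 150%/8⌋ = $27,591; SL = ⌊$105,454/4⌋ = $26,363 → take DB $27,591. Book value $119,563.
Year 6: DB = ⌊$119,563 × 150%/8⌋ = $22,418; SL = ⌊$77,863/3⌋ = $25,954 → take SL $25,954. Book value $93,609.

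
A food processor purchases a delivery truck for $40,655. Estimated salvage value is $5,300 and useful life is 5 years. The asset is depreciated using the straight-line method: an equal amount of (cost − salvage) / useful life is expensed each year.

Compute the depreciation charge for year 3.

$7,071

Depreciable base = $40,655 − $5,300 = $35,355.
Annual expense = $35,355 / 5 = $7,071.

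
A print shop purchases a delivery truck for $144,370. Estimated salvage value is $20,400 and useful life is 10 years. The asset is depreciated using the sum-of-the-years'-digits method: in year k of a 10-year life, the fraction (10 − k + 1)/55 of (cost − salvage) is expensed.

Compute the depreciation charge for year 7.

Depreciable base = $144,370 − $20,400 = $123,970.
Sum of the years' digits = 10+9+8+7+6+5+4+3+2+1 = 55.
Year 1: $123,970 × 10/55 = $22,540. Book value $121,830.
Year 2: $123,970 × 9/55 = $20,286. Book value $101,544.
Year 3: $123,970 × 8/55 = $18,032. Book value $83,512.
Year 4: $123,970 × 7/55 = $15,778. Book value $67,734.
Year 5: $123,970 × 6/55 = $13,524. Book value $54,210.
Year 6: $123,970 × 5/55 = $11,270. Book value $42,940.
Year 7: $123,970 × 4/55 = $9,016. Book value $33,924.

$9,016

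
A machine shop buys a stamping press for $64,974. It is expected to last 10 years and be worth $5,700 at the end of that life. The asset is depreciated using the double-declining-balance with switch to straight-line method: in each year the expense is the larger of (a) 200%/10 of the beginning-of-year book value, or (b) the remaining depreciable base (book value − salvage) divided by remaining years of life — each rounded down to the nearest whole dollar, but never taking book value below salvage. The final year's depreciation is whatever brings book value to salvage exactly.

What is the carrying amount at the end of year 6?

$17,034

Depreciable base = $64,974 − $5,700 = $59,274.
Year 1: DB = ⌊$64,974 × 200%/10⌋ = $12,994; SL = ⌊$59,274/10⌋ = $5,927 → take DB $12,994. Book value $51,980.
Year 2: DB = ⌊$51,980 × 200%/10⌋ = $10,396; SL = ⌊$46,280/9⌋ = $5,142 → take DB $10,396. Book value $41,584.
Year 3: DB = ⌊$41,584 × 200%/10⌋ = $8,316; SL = ⌊$35,884/8⌋ = $4,485 → take DB $8,316. Book value $33,268.
Year 4: DB = ⌊$33,268 × 200%/10⌋ = $6,653; SL = ⌊$27,568/7⌋ = $3,938 → take DB $6,653. Book value $26,615.
Year 5: DB = ⌊$26,615 × 200%/10⌋ = $5,323; SL = ⌊$20,915/6⌋ = $3,485 → take DB $5,323. Book value $21,292.
Year 6: DB = ⌊$21,292 × 200%/10⌋ = $4,258; SL = ⌊$15,592/5⌋ = $3,118 → take DB $4,258. Book value $17,034.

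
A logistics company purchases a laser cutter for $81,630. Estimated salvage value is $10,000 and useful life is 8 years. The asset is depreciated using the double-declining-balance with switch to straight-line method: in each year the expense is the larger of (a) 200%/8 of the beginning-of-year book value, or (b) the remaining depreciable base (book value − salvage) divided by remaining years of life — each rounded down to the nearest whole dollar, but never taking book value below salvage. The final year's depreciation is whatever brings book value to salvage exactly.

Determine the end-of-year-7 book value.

$10,898

Depreciable base = $81,630 − $10,000 = $71,630.
Year 1: DB = ⌊$81,630 × 200%/8⌋ = $20,407; SL = ⌊$71,630/8⌋ = $8,953 → take DB $20,407. Book value $61,223.
Year 2: DB = ⌊$61,223 × 200%/8⌋ = $15,305; SL = ⌊$51,223/7⌋ = $7,317 → take DB $15,305. Book value $45,918.
Year 3: DB = ⌊$45,918 × 200%/8⌋ = $11,479; SL = ⌊$35,918/6⌋ = $5,986 → take DB $11,479. Book value $34,439.
Year 4: DB = ⌊$34,439 × 200%/8⌋ = $8,609; SL = ⌊$24,439/5⌋ = $4,887 → take DB $8,609. Book value $25,830.
Year 5: DB = ⌊$25,830 × 200%/8⌋ = $6,457; SL = ⌊$15,830/4⌋ = $3,957 → take DB $6,457. Book value $19,373.
Year 6: DB = ⌊$19,373 × 200%/8⌋ = $4,843; SL = ⌊$9,373/3⌋ = $3,124 → take DB $4,843. Book value $14,530.
Year 7: DB = ⌊$14,530 × 200%/8⌋ = $3,632; SL = ⌊$4,530/2⌋ = $2,265 → take DB $3,632. Book value $10,898.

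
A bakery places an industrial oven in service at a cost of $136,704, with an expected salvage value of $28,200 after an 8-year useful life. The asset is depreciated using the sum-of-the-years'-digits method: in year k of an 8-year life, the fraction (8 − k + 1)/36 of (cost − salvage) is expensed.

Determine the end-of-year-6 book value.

Depreciable base = $136,704 − $28,200 = $108,504.
Sum of the years' digits = 8+7+6+5+4+3+2+1 = 36.
Year 1: $108,504 × 8/36 = $24,112. Book value $112,592.
Year 2: $108,504 × 7/36 = $21,098. Book value $91,494.
Year 3: $108,504 × 6/36 = $18,084. Book value $73,410.
Year 4: $108,504 × 5/36 = $15,070. Book value $58,340.
Year 5: $108,504 × 4/36 = $12,056. Book value $46,284.
Year 6: $108,504 × 3/36 = $9,042. Book value $37,242.

$37,242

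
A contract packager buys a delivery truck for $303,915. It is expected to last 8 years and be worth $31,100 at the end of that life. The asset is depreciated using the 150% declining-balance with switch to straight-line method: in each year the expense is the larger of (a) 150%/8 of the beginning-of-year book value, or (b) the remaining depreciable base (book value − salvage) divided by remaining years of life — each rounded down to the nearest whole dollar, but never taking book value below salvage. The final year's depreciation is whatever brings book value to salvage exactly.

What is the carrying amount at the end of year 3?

$163,014

Depreciable base = $303,915 − $31,100 = $272,815.
Year 1: DB = ⌊$303,915 × 150%/8⌋ = $56,984; SL = ⌊$272,815/8⌋ = $34,101 → take DB $56,984. Book value $246,931.
Year 2: DB = ⌊$246,931 × 150%/8⌋ = $46,299; SL = ⌊$215,831/7⌋ = $30,833 → take DB $46,299. Book value $200,632.
Year 3: DB = ⌊$200,632 × 150%/8⌋ = $37,618; SL = ⌊$169,532/6⌋ = $28,255 → take DB $37,618. Book value $163,014.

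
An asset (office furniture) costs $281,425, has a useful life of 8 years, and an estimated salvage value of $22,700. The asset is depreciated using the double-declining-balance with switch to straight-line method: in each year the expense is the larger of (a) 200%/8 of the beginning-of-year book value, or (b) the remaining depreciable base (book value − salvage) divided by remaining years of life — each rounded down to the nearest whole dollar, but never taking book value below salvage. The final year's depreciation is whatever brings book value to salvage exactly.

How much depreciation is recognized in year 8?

Depreciable base = $281,425 − $22,700 = $258,725.
Year 1: DB = ⌊$281,425 × 200%/8⌋ = $70,356; SL = ⌊$258,725/8⌋ = $32,340 → take DB $70,356. Book value $211,069.
Year 2: DB = ⌊$211,069 × 200%/8⌋ = $52,767; SL = ⌊$188,369/7⌋ = $26,909 → take DB $52,767. Book value $158,302.
Year 3: DB = ⌊$158,302 × 200%/8⌋ = $39,575; SL = ⌊$135,602/6⌋ = $22,600 → take DB $39,575. Book value $118,727.
Year 4: DB = ⌊$118,727 × 200%/8⌋ = $29,681; SL = ⌊$96,027/5⌋ = $19,205 → take DB $29,681. Book value $89,046.
Year 5: DB = ⌊$89,046 × 200%/8⌋ = $22,261; SL = ⌊$66,346/4⌋ = $16,586 → take DB $22,261. Book value $66,785.
Year 6: DB = ⌊$66,785 × 200%/8⌋ = $16,696; SL = ⌊$44,085/3⌋ = $14,695 → take DB $16,696. Book value $50,089.
Year 7: DB = ⌊$50,089 × 200%/8⌋ = $12,522; SL = ⌊$27,389/2⌋ = $13,694 → take SL $13,694. Book value $36,395.
Year 8 (final): $36,395 − $22,700 = $13,695. Book value $22,700.

$13,695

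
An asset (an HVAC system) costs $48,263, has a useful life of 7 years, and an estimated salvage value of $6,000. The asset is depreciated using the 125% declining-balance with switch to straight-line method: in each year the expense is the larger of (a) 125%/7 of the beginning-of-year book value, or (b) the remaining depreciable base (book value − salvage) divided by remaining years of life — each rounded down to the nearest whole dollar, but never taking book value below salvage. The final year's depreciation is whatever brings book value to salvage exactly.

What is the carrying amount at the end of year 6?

Depreciable base = $48,263 − $6,000 = $42,263.
Year 1: DB = ⌊$48,263 × 125%/7⌋ = $8,618; SL = ⌊$42,263/7⌋ = $6,037 → take DB $8,618. Book value $39,645.
Year 2: DB = ⌊$39,645 × 125%/7⌋ = $7,079; SL = ⌊$33,645/6⌋ = $5,607 → take DB $7,079. Book value $32,566.
Year 3: DB = ⌊$32,566 × 125%/7⌋ = $5,815; SL = ⌊$26,566/5⌋ = $5,313 → take DB $5,815. Book value $26,751.
Year 4: DB = ⌊$26,751 × 125%/7⌋ = $4,776; SL = ⌊$20,751/4⌋ = $5,187 → take SL $5,187. Book value $21,564.
Year 5: DB = ⌊$21,564 × 125%/7⌋ = $3,850; SL = ⌊$15,564/3⌋ = $5,188 → take SL $5,188. Book value $16,376.
Year 6: DB = ⌊$16,376 × 125%/7⌋ = $2,924; SL = ⌊$10,376/2⌋ = $5,188 → take SL $5,188. Book value $11,188.

$11,188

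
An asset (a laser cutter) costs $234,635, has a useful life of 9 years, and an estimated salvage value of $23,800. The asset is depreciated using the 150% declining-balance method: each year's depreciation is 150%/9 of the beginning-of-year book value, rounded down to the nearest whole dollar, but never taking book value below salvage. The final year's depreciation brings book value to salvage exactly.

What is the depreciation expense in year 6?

Depreciable base = $234,635 − $23,800 = $210,835.
Year 1: ⌊$234,635 × 150%/9⌋ = $39,105. Book value $195,530.
Year 2: ⌊$195,530 × 150%/9⌋ = $32,588. Book value $162,942.
Year 3: ⌊$162,942 × 150%/9⌋ = $27,157. Book value $135,785.
Year 4: ⌊$135,785 × 150%/9⌋ = $22,630. Book value $113,155.
Year 5: ⌊$113,155 × 150%/9⌋ = $18,859. Book value $94,296.
Year 6: ⌊$94,296 × 150%/9⌋ = $15,716. Book value $78,580.

$15,716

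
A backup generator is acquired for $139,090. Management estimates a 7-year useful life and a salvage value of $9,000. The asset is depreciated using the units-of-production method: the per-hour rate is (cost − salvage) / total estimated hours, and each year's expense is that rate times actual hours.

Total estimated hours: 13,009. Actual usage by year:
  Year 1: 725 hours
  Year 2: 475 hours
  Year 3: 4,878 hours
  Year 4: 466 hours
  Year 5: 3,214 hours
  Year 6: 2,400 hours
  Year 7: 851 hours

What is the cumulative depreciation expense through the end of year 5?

$97,580

Depreciable base = $139,090 − $9,000 = $130,090.
Rate = $130,090 / 13,009 hours = $10 per hour.
Year 1: 725 × $10 = $7,250. Book value $131,840.
Year 2: 475 × $10 = $4,750. Book value $127,090.
Year 3: 4,878 × $10 = $48,780. Book value $78,310.
Year 4: 466 × $10 = $4,660. Book value $73,650.
Year 5: 3,214 × $10 = $32,140. Book value $41,510.
Accumulated through year 5 = $139,090 − $41,510 = $97,580.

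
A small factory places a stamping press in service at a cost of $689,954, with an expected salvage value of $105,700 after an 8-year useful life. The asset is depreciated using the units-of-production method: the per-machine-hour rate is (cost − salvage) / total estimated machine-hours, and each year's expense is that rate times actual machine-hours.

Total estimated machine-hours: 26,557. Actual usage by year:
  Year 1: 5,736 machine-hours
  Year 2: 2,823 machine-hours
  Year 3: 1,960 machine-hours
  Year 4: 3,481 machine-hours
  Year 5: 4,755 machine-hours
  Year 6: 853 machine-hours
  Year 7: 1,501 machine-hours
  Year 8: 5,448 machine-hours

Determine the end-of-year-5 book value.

$277,344

Depreciable base = $689,954 − $105,700 = $584,254.
Rate = $584,254 / 26,557 machine-hours = $22 per machine-hour.
Year 1: 5,736 × $22 = $126,192. Book value $563,762.
Year 2: 2,823 × $22 = $62,106. Book value $501,656.
Year 3: 1,960 × $22 = $43,120. Book value $458,536.
Year 4: 3,481 × $22 = $76,582. Book value $381,954.
Year 5: 4,755 × $22 = $104,610. Book value $277,344.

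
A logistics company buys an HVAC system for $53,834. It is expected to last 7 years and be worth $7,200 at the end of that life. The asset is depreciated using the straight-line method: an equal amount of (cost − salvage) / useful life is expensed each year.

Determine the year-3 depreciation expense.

$6,662

Depreciable base = $53,834 − $7,200 = $46,634.
Annual expense = $46,634 / 7 = $6,662.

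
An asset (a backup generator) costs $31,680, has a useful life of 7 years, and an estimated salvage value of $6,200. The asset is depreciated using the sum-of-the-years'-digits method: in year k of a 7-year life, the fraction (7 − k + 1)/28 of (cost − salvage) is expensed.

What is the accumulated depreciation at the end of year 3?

Depreciable base = $31,680 − $6,200 = $25,480.
Sum of the years' digits = 7+6+5+4+3+2+1 = 28.
Year 1: $25,480 × 7/28 = $6,370. Book value $25,310.
Year 2: $25,480 × 6/28 = $5,460. Book value $19,850.
Year 3: $25,480 × 5/28 = $4,550. Book value $15,300.
Accumulated through year 3 = $31,680 − $15,300 = $16,380.

$16,380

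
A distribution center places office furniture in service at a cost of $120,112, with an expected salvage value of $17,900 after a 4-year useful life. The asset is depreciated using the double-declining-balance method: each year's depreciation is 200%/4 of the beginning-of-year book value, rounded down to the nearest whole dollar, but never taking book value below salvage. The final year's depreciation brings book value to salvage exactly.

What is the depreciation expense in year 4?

Depreciable base = $120,112 − $17,900 = $102,212.
Year 1: ⌊$120,112 × 200%/4⌋ = $60,056. Book value $60,056.
Year 2: ⌊$60,056 × 200%/4⌋ = $30,028. Book value $30,028.
Year 3: ⌊$30,028 × 200%/4⌋ = $15,014, capped at $12,128. Book value $17,900.
Year 4 (final): $17,900 − $17,900 = $0. Book value $17,900.

$0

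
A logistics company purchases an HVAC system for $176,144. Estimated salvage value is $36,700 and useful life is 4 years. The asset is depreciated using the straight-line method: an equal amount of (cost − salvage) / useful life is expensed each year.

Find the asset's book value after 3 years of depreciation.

Depreciable base = $176,144 − $36,700 = $139,444.
Annual expense = $139,444 / 4 = $34,861.
End of year 1: book value $141,283.
End of year 2: book value $106,422.
End of year 3: book value $71,561.

$71,561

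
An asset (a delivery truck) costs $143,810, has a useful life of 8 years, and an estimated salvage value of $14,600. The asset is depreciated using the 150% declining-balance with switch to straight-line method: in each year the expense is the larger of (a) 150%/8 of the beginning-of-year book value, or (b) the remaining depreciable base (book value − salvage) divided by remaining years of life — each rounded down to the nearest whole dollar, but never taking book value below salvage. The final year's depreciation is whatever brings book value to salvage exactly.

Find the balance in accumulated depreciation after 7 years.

Depreciable base = $143,810 − $14,600 = $129,210.
Year 1: DB = ⌊$143,810 × 150%/8⌋ = $26,964; SL = ⌊$129,210/8⌋ = $16,151 → take DB $26,964. Book value $116,846.
Year 2: DB = ⌊$116,846 × 150%/8⌋ = $21,908; SL = ⌊$102,246/7⌋ = $14,606 → take DB $21,908. Book value $94,938.
Year 3: DB = ⌊$94,938 × 150%/8⌋ = $17,800; SL = ⌊$80,338/6⌋ = $13,389 → take DB $17,800. Book value $77,138.
Year 4: DB = ⌊$77,138 × 150%/8⌋ = $14,463; SL = ⌊$62,538/5⌋ = $12,507 → take DB $14,463. Book value $62,675.
Year 5: DB = ⌊$62,675 × 150%/8⌋ = $11,751; SL = ⌊$48,075/4⌋ = $12,018 → take SL $12,018. Book value $50,657.
Year 6: DB = ⌊$50,657 × 150%/8⌋ = $9,498; SL = ⌊$36,057/3⌋ = $12,019 → take SL $12,019. Book value $38,638.
Year 7: DB = ⌊$38,638 × 150%/8⌋ = $7,244; SL = ⌊$24,038/2⌋ = $12,019 → take SL $12,019. Book value $26,619.
Accumulated through year 7 = $143,810 − $26,619 = $117,191.

$117,191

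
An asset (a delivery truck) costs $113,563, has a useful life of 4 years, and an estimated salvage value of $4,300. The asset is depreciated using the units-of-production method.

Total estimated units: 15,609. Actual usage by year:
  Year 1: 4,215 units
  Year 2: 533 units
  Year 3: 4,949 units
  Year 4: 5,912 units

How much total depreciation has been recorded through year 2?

Depreciable base = $113,563 − $4,300 = $109,263.
Rate = $109,263 / 15,609 units = $7 per unit.
Year 1: 4,215 × $7 = $29,505. Book value $84,058.
Year 2: 533 × $7 = $3,731. Book value $80,327.
Accumulated through year 2 = $113,563 − $80,327 = $33,236.

$33,236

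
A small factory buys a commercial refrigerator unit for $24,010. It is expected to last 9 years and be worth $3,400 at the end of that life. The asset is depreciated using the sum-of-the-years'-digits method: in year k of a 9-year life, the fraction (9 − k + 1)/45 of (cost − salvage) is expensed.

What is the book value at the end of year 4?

$10,270

Depreciable base = $24,010 − $3,400 = $20,610.
Sum of the years' digits = 9+8+7+6+5+4+3+2+1 = 45.
Year 1: $20,610 × 9/45 = $4,122. Book value $19,888.
Year 2: $20,610 × 8/45 = $3,664. Book value $16,224.
Year 3: $20,610 × 7/45 = $3,206. Book value $13,018.
Year 4: $20,610 × 6/45 = $2,748. Book value $10,270.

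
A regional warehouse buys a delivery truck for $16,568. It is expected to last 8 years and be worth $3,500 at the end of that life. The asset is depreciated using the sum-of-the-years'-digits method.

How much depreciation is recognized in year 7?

Depreciable base = $16,568 − $3,500 = $13,068.
Sum of the years' digits = 8+7+6+5+4+3+2+1 = 36.
Year 1: $13,068 × 8/36 = $2,904. Book value $13,664.
Year 2: $13,068 × 7/36 = $2,541. Book value $11,123.
Year 3: $13,068 × 6/36 = $2,178. Book value $8,945.
Year 4: $13,068 × 5/36 = $1,815. Book value $7,130.
Year 5: $13,068 × 4/36 = $1,452. Book value $5,678.
Year 6: $13,068 × 3/36 = $1,089. Book value $4,589.
Year 7: $13,068 × 2/36 = $726. Book value $3,863.

$726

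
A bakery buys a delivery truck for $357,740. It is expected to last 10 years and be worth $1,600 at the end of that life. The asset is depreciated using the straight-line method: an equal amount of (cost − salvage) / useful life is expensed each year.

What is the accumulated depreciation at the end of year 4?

Depreciable base = $357,740 − $1,600 = $356,140.
Annual expense = $356,140 / 10 = $35,614.
End of year 1: book value $322,126.
End of year 2: book value $286,512.
End of year 3: book value $250,898.
End of year 4: book value $215,284.
Accumulated through year 4 = $357,740 − $215,284 = $142,456.

$142,456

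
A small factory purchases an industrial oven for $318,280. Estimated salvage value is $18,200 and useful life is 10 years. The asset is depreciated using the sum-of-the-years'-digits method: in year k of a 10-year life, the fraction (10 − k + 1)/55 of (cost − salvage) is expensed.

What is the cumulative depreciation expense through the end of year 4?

$185,504

Depreciable base = $318,280 − $18,200 = $300,080.
Sum of the years' digits = 10+9+8+7+6+5+4+3+2+1 = 55.
Year 1: $300,080 × 10/55 = $54,560. Book value $263,720.
Year 2: $300,080 × 9/55 = $49,104. Book value $214,616.
Year 3: $300,080 × 8/55 = $43,648. Book value $170,968.
Year 4: $300,080 × 7/55 = $38,192. Book value $132,776.
Accumulated through year 4 = $318,280 − $132,776 = $185,504.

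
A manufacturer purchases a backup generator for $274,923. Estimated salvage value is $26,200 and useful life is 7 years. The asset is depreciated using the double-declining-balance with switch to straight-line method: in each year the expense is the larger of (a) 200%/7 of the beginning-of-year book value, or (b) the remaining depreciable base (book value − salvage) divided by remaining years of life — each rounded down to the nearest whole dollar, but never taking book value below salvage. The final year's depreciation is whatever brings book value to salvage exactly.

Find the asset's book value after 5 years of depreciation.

$51,119

Depreciable base = $274,923 − $26,200 = $248,723.
Year 1: DB = ⌊$274,923 × 200%/7⌋ = $78,549; SL = ⌊$248,723/7⌋ = $35,531 → take DB $78,549. Book value $196,374.
Year 2: DB = ⌊$196,374 × 200%/7⌋ = $56,106; SL = ⌊$170,174/6⌋ = $28,362 → take DB $56,106. Book value $140,268.
Year 3: DB = ⌊$140,268 × 200%/7⌋ = $40,076; SL = ⌊$114,068/5⌋ = $22,813 → take DB $40,076. Book value $100,192.
Year 4: DB = ⌊$100,192 × 200%/7⌋ = $28,626; SL = ⌊$73,992/4⌋ = $18,498 → take DB $28,626. Book value $71,566.
Year 5: DB = ⌊$71,566 × 200%/7⌋ = $20,447; SL = ⌊$45,366/3⌋ = $15,122 → take DB $20,447. Book value $51,119.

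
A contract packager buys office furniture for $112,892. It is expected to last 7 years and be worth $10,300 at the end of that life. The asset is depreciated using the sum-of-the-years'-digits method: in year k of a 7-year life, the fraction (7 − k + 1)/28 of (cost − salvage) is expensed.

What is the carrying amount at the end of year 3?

Depreciable base = $112,892 − $10,300 = $102,592.
Sum of the years' digits = 7+6+5+4+3+2+1 = 28.
Year 1: $102,592 × 7/28 = $25,648. Book value $87,244.
Year 2: $102,592 × 6/28 = $21,984. Book value $65,260.
Year 3: $102,592 × 5/28 = $18,320. Book value $46,940.

$46,940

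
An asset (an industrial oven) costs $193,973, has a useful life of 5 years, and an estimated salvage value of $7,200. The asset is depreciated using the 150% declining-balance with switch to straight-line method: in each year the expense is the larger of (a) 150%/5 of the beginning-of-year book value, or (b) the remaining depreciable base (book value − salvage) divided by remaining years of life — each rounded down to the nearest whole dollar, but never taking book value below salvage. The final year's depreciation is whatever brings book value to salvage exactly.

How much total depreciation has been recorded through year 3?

Depreciable base = $193,973 − $7,200 = $186,773.
Year 1: DB = ⌊$193,973 × 150%/5⌋ = $58,191; SL = ⌊$186,773/5⌋ = $37,354 → take DB $58,191. Book value $135,782.
Year 2: DB = ⌊$135,782 × 150%/5⌋ = $40,734; SL = ⌊$128,582/4⌋ = $32,145 → take DB $40,734. Book value $95,048.
Year 3: DB = ⌊$95,048 × 150%/5⌋ = $28,514; SL = ⌊$87,848/3⌋ = $29,282 → take SL $29,282. Book value $65,766.
Accumulated through year 3 = $193,973 − $65,766 = $128,207.

$128,207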